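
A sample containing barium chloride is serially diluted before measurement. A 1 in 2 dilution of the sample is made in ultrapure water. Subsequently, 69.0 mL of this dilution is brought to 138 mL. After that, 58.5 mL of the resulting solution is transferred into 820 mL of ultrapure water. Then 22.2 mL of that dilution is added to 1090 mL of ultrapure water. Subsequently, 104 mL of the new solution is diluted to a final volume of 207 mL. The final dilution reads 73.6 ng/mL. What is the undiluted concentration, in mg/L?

441 mg/L

Overall dilution factor = 2 × 2 × 15.02 × 50.10 × 1.990 = 5990.
Original = 73.6 ng/mL × 5990 = 4.41 × 10⁵ ng/mL = 441 mg/L.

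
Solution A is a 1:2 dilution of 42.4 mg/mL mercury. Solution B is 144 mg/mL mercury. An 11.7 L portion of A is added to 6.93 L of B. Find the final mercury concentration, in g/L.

66.9 g/L

C_A = 42.4 mg/mL / 2 = 21.2 mg/mL.
C_mix = (C_A·V_A + C_B·V_B)/(V_A + V_B) = (21.2×11.7 + 144×6.93) / 18.63 = 66.9 mg/mL = 66.9 g/L.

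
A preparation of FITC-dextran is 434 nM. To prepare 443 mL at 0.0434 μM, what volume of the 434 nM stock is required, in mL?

44.3 mL

0.0434 μM = 43.4 nM.
V₁ = C₂V₂/C₁ = 43.4 × 443 / 434 = 44.3 mL.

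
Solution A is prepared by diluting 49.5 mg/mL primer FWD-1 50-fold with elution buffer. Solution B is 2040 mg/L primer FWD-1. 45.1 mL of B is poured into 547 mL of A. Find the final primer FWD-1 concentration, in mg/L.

1070 mg/L

C_A = 49.5 mg/mL / 50 = 0.990 mg/mL.
C_B = 2040 mg/L = 2.04 mg/mL.
C_mix = (C_A·V_A + C_B·V_B)/(V_A + V_B) = (0.990×547 + 2.04×45.1) / 592.1 = 1.07 mg/mL = 1070 mg/L.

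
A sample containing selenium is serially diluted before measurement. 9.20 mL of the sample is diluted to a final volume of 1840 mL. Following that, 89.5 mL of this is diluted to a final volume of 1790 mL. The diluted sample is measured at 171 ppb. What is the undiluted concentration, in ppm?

Overall dilution factor = 200 × 20 = 4000.
Original = 171 ppb × 4000 = 6.84 × 10⁵ ppb = 684 ppm.

684 ppm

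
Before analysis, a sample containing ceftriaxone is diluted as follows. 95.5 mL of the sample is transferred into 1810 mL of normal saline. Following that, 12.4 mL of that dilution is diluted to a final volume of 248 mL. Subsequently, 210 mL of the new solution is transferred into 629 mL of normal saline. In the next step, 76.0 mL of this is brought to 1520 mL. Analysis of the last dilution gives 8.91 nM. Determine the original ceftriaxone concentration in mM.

Overall dilution factor = 19.95 × 20 × 3.995 × 20 = 3.19 × 10⁴.
Original = 8.91 nM × 3.19 × 10⁴ = 2.84 × 10⁵ nM = 0.284 mM.

0.284 mM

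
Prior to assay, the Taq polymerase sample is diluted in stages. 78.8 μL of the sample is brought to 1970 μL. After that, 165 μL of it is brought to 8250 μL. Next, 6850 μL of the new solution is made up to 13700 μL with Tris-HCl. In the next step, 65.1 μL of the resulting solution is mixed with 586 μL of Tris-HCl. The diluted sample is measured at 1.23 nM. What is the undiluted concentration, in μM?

30.8 μM

Overall dilution factor = 25 × 50 × 2 × 10.00 = 2.50 × 10⁴.
Original = 1.23 nM × 2.50 × 10⁴ = 3.08 × 10⁴ nM = 30.8 μM.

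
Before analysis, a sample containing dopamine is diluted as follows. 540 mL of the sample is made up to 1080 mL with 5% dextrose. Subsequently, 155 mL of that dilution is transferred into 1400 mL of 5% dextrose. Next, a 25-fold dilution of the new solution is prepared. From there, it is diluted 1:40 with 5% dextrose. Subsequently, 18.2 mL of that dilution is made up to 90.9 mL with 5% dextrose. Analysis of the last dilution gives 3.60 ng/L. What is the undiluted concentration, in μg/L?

Overall dilution factor = 2 × 10.03 × 25 × 40 × 4.995 = 1.00 × 10⁵.
Original = 3.60 ng/L × 1.00 × 10⁵ = 3.61 × 10⁵ ng/L = 361 μg/L.

361 μg/L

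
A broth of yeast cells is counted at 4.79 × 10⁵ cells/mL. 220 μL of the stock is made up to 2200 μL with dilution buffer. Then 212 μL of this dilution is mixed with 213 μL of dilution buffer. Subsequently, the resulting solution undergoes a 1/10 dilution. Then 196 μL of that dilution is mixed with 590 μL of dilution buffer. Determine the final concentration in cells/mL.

Overall dilution factor = 10 × 2.005 × 10 × 4.010 = 804.
4.79 × 10⁵ cells/mL / 804 = 596 cells/mL.

596 cells/mL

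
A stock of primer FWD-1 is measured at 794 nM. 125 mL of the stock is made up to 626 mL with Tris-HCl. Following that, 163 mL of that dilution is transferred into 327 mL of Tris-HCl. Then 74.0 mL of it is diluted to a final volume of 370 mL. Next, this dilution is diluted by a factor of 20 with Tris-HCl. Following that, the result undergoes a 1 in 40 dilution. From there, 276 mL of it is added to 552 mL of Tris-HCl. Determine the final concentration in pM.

Overall dilution factor = 5.008 × 3.006 × 5 × 20 × 40 × 3 = 1.81 × 10⁵.
794 nM / 1.81 × 10⁵ = 4.40 × 10⁻³ nM = 4.40 pM.

4.40 pM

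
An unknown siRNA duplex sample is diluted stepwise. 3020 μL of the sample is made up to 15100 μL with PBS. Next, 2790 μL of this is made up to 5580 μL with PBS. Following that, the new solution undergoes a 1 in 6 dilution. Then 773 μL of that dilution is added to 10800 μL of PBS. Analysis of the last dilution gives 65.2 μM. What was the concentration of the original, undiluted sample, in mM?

Overall dilution factor = 5 × 2 × 6 × 14.97 = 898.
Original = 65.2 μM × 898 = 5.86 × 10⁴ μM = 58.6 mM.

58.6 mM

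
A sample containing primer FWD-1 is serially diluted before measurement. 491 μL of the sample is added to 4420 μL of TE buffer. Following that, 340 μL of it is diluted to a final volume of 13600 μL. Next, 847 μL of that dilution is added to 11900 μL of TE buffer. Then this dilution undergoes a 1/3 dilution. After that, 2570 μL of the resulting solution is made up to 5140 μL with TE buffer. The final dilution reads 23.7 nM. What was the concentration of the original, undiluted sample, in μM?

Overall dilution factor = 10.00 × 40 × 15.05 × 3 × 2 = 3.61 × 10⁴.
Original = 23.7 nM × 3.61 × 10⁴ = 8.56 × 10⁵ nM = 856 μM.

856 μM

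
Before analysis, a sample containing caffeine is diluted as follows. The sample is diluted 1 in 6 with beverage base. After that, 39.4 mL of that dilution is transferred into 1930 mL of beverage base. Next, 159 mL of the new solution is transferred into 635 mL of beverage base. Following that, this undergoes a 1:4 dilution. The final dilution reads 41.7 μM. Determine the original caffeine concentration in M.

0.250 M

Overall dilution factor = 6 × 49.98 × 4.994 × 4 = 5991.
Original = 41.7 μM × 5991 = 2.50 × 10⁵ μM = 0.250 M.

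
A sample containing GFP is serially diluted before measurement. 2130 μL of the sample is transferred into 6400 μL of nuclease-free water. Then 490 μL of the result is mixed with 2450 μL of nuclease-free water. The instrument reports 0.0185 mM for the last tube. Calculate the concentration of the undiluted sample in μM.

Overall dilution factor = 4.005 × 6 = 24.0.
Original = 0.0185 mM × 24.0 = 0.445 mM = 445 μM.

445 μM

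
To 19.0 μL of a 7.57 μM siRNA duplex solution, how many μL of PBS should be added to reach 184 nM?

763 μL

184 nM = 0.184 μM.
V₂ = C₁V₁/C₂ = 7.57 × 19.0 / 0.184 = 782 μL.
Diluent to add = V₂ − V₁ = 782 − 19.0 = 763 μL.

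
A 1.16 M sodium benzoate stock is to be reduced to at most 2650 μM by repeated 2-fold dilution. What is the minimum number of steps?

Need 2ⁿ ≥ 438, so n ≥ log(438)/log(2) = 8.77.
Minimum whole steps: n = 9.

9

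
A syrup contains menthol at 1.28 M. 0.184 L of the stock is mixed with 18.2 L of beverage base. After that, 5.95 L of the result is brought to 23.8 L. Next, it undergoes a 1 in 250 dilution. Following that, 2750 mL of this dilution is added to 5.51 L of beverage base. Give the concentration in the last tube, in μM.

Overall dilution factor = 99.91 × 4 × 250 × 3.004 = 3.00 × 10⁵.
1.28 M / 3.00 × 10⁵ = 4.27 × 10⁻⁶ M = 4.27 μM.

4.27 μM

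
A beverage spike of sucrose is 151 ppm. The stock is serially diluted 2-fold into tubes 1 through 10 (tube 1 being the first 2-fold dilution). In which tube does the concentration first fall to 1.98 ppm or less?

tube 7

Tube n has concentration 151 ppm / 2ⁿ.
Need 2ⁿ ≥ 151 ppm / 1.98 ppm = 76.3, so n ≥ 6.25.
First such tube: n = 7.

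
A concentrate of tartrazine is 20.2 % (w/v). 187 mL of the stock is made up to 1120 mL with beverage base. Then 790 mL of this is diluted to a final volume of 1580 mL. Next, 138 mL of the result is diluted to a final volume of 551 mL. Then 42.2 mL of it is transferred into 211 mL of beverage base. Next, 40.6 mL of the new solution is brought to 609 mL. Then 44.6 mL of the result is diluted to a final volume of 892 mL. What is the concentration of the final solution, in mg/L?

Overall dilution factor = 5.989 × 2 × 3.993 × 6 × 15 × 20 = 8.61 × 10⁴.
20.2 % (w/v) / 8.61 × 10⁴ = 2.35 × 10⁻⁴ % (w/v) = 2.35 mg/L.

2.35 mg/L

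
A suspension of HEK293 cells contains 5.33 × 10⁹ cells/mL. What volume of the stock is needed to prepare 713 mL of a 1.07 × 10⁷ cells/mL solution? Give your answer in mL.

1.43 mL

V₁ = C₂V₂/C₁ = 1.07 × 10⁷ × 713 / 5.33 × 10⁹ = 1.43 mL.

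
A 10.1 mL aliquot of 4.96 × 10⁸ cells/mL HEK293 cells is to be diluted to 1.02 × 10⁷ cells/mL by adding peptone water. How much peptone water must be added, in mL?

V₂ = C₁V₁/C₂ = 4.96 × 10⁸ × 10.1 / 1.02 × 10⁷ = 491 mL.
Diluent to add = V₂ − V₁ = 491 − 10.1 = 481 mL.

481 mL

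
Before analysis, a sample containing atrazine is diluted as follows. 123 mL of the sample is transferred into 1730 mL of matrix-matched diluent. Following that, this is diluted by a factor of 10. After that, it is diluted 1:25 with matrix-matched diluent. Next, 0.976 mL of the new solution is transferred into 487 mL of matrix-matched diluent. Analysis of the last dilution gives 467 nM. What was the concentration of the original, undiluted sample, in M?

0.879 M

Overall dilution factor = 15.07 × 10 × 25 × 500.0 = 1.88 × 10⁶.
Original = 467 nM × 1.88 × 10⁶ = 8.79 × 10⁸ nM = 0.879 M.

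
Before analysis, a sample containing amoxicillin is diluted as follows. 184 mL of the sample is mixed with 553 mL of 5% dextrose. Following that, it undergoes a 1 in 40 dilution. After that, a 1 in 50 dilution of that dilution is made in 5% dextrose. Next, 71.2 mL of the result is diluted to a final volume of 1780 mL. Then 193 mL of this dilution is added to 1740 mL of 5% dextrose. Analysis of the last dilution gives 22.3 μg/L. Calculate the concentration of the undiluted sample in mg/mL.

44.7 mg/mL

Overall dilution factor = 4.005 × 40 × 50 × 25 × 10.02 = 2.01 × 10⁶.
Original = 22.3 μg/L × 2.01 × 10⁶ = 4.47 × 10⁷ μg/L = 44.7 mg/mL.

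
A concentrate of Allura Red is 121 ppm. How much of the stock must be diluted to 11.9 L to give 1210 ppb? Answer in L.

1210 ppb = 1.21 ppm.
V₁ = C₂V₂/C₁ = 1.21 × 11.9 / 121 = 0.119 L.

0.119 L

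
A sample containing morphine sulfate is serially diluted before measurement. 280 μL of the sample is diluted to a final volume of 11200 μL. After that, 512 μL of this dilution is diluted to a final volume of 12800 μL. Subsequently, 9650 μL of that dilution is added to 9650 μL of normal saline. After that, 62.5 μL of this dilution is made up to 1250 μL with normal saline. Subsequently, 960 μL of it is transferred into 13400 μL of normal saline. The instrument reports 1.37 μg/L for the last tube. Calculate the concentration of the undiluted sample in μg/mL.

Overall dilution factor = 40 × 25 × 2 × 20 × 14.96 = 5.98 × 10⁵.
Original = 1.37 μg/L × 5.98 × 10⁵ = 8.20 × 10⁵ μg/L = 820 μg/mL.

820 μg/mL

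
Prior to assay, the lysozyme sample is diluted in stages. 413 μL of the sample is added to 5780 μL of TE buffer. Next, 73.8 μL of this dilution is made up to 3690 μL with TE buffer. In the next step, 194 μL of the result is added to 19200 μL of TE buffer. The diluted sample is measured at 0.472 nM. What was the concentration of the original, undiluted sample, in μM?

35.4 μM

Overall dilution factor = 15.00 × 50 × 99.97 = 7.50 × 10⁴.
Original = 0.472 nM × 7.50 × 10⁴ = 3.54 × 10⁴ nM = 35.4 μM.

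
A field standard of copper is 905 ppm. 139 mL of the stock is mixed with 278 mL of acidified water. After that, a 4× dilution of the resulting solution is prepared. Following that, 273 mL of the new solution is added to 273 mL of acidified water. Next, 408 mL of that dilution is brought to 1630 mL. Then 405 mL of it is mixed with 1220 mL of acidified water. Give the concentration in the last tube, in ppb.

2350 ppb

Overall dilution factor = 3 × 4 × 2 × 3.995 × 4.012 = 385.
905 ppm / 385 = 2.35 ppm = 2350 ppb.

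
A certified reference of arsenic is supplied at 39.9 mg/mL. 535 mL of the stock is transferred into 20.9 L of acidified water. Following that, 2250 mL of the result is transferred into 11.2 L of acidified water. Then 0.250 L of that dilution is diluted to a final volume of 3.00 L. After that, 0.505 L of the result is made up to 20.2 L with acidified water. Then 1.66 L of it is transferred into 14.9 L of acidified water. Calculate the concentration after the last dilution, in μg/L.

Overall dilution factor = 40.07 × 5.978 × 12 × 40 × 9.976 = 1.15 × 10⁶.
39.9 mg/mL / 1.15 × 10⁶ = 3.48 × 10⁻⁵ mg/mL = 34.8 μg/L.

34.8 μg/L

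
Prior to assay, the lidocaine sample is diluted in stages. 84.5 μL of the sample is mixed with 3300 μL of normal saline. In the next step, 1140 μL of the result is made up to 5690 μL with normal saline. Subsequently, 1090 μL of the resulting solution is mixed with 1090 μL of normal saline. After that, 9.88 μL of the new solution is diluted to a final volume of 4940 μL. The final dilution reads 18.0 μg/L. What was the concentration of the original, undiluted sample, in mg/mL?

Overall dilution factor = 40.05 × 4.991 × 2 × 500 = 2.00 × 10⁵.
Original = 18.0 μg/L × 2.00 × 10⁵ = 3.60 × 10⁶ μg/L = 3.60 mg/mL.

3.60 mg/mL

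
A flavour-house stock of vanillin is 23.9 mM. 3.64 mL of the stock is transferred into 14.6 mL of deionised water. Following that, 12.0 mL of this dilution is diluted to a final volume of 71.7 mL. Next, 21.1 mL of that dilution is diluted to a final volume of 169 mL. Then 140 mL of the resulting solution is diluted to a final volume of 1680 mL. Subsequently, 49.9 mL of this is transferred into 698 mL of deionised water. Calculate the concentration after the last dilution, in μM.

Overall dilution factor = 5.011 × 5.975 × 8.009 × 12 × 14.99 = 4.31 × 10⁴.
23.9 mM / 4.31 × 10⁴ = 5.54 × 10⁻⁴ mM = 0.554 μM.

0.554 μM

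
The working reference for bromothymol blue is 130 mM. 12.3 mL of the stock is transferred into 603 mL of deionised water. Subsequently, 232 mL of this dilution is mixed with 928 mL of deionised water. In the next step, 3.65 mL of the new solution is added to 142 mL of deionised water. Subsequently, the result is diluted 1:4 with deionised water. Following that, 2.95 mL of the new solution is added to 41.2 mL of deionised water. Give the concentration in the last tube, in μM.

Overall dilution factor = 50.02 × 5 × 39.90 × 4 × 14.97 = 5.98 × 10⁵.
130 mM / 5.98 × 10⁵ = 2.18 × 10⁻⁴ mM = 0.218 μM.

0.218 μM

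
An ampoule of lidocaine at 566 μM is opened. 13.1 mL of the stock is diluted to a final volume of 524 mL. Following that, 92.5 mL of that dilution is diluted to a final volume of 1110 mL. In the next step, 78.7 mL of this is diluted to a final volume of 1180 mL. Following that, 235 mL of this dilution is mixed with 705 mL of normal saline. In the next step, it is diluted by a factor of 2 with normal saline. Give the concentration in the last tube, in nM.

Overall dilution factor = 40 × 12 × 14.99 × 4 × 2 = 5.76 × 10⁴.
566 μM / 5.76 × 10⁴ = 9.83 × 10⁻³ μM = 9.83 nM.

9.83 nM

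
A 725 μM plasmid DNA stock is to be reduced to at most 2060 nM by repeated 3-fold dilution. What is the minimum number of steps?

6

Need 3ⁿ ≥ 352, so n ≥ log(352)/log(3) = 5.34.
Minimum whole steps: n = 6.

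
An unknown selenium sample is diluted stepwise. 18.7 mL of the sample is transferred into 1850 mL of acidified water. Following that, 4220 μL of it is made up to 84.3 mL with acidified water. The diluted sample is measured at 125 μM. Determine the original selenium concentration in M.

Overall dilution factor = 99.93 × 19.98 = 1996.
Original = 125 μM × 1996 = 2.50 × 10⁵ μM = 0.250 M.

0.250 M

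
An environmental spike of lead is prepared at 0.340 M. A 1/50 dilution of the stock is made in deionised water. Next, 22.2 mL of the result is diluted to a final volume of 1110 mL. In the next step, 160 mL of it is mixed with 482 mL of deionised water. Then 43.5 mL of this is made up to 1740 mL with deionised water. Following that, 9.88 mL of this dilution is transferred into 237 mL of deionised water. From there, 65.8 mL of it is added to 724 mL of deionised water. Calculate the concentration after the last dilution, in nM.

Overall dilution factor = 50 × 50 × 4.013 × 40 × 24.99 × 12.00 = 1.20 × 10⁸.
0.340 M / 1.20 × 10⁸ = 2.83 × 10⁻⁹ M = 2.83 nM.

2.83 nM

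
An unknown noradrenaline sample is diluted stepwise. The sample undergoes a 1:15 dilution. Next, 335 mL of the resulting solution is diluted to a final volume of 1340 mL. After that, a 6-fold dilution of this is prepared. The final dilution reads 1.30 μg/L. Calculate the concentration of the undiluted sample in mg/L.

0.468 mg/L

Overall dilution factor = 15 × 4 × 6 = 360.
Original = 1.30 μg/L × 360 = 468 μg/L = 0.468 mg/L.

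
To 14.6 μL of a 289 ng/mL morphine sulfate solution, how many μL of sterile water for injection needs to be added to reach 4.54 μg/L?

915 μL

4.54 μg/L = 4.54 ng/mL.
V₂ = C₁V₁/C₂ = 289 × 14.6 / 4.54 = 929 μL.
Diluent to add = V₂ − V₁ = 929 − 14.6 = 915 μL.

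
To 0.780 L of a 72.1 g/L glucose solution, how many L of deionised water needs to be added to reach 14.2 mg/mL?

14.2 mg/mL = 14.2 g/L.
V₂ = C₁V₁/C₂ = 72.1 × 0.780 / 14.2 = 3.96 L.
Diluent to add = V₂ − V₁ = 3.96 − 0.780 = 3.18 L.

3.18 L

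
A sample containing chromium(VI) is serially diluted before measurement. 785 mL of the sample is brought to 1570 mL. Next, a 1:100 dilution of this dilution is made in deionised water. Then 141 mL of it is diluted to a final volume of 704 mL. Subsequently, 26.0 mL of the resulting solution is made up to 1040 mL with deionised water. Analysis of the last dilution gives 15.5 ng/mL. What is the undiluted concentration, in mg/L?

Overall dilution factor = 2 × 100 × 4.993 × 40 = 3.99 × 10⁴.
Original = 15.5 ng/mL × 3.99 × 10⁴ = 6.19 × 10⁵ ng/mL = 619 mg/L.

619 mg/L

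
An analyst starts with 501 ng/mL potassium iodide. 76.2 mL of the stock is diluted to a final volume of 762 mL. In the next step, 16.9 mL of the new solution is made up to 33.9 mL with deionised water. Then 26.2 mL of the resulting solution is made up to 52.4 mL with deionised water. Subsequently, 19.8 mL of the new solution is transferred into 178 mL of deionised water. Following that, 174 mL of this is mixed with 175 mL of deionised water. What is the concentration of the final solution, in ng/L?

Overall dilution factor = 10 × 2.006 × 2 × 9.990 × 2.006 = 804.
501 ng/mL / 804 = 0.623 ng/mL = 623 ng/L.

623 ng/L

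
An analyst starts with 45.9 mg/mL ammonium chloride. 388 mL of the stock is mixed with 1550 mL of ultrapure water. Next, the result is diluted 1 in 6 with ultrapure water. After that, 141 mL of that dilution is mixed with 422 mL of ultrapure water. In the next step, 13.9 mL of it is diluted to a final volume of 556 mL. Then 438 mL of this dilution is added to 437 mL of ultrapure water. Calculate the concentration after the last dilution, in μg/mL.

4.80 μg/mL

Overall dilution factor = 4.995 × 6 × 3.993 × 40 × 1.998 = 9562.
45.9 mg/mL / 9562 = 4.80 × 10⁻³ mg/mL = 4.80 μg/mL.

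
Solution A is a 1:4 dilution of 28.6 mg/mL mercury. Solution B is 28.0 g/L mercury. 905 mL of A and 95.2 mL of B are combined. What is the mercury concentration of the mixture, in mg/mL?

9.13 mg/mL

C_A = 28.6 mg/mL / 4 = 7.15 mg/mL.
C_B = 28.0 g/L = 28.0 mg/mL.
C_mix = (C_A·V_A + C_B·V_B)/(V_A + V_B) = (7.15×905 + 28.0×95.2) / 1000 = 9.13 mg/mL.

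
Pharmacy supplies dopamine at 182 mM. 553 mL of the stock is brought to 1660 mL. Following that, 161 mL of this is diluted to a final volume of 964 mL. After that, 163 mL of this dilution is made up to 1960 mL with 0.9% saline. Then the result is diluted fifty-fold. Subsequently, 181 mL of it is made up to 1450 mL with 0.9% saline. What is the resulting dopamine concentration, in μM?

2.10 μM

Overall dilution factor = 3.002 × 5.988 × 12.02 × 50 × 8.011 = 8.66 × 10⁴.
182 mM / 8.66 × 10⁴ = 2.10 × 10⁻³ mM = 2.10 μM.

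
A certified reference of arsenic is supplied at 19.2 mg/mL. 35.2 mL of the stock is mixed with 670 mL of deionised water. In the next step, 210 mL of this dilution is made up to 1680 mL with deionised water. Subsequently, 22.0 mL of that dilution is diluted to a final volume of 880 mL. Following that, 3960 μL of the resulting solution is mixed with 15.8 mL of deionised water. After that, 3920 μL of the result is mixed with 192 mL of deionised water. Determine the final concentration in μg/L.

12.0 μg/L

Overall dilution factor = 20.03 × 8 × 40 × 4.990 × 49.98 = 1.60 × 10⁶.
19.2 mg/mL / 1.60 × 10⁶ = 1.20 × 10⁻⁵ mg/mL = 12.0 μg/L.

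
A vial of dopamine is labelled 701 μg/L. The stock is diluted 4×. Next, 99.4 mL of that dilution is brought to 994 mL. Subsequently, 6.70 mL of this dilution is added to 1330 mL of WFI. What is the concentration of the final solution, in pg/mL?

87.8 pg/mL

Overall dilution factor = 4 × 10 × 199.5 = 7980.
701 μg/L / 7980 = 0.0878 μg/L = 87.8 pg/mL.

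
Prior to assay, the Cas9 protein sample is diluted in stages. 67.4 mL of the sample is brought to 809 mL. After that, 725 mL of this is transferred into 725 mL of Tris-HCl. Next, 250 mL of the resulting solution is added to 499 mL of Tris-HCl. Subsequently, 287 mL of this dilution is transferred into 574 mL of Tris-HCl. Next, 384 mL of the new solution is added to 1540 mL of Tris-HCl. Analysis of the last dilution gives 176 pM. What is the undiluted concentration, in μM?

0.190 μM

Overall dilution factor = 12.00 × 2 × 2.996 × 3 × 5.010 = 1081.
Original = 176 pM × 1081 = 1.90 × 10⁵ pM = 0.190 μM.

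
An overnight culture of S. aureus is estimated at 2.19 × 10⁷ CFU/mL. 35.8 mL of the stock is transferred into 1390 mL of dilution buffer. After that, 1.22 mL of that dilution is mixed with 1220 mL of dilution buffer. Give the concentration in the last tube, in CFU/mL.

Overall dilution factor = 39.83 × 1001 = 3.99 × 10⁴.
2.19 × 10⁷ CFU/mL / 3.99 × 10⁴ = 549 CFU/mL.

549 CFU/mL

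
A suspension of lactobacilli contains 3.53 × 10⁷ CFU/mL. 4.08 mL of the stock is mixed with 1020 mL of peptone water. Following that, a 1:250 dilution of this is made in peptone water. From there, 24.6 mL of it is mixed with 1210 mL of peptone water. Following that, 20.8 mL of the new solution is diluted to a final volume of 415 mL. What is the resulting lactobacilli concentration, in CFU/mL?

Overall dilution factor = 251 × 250 × 50.19 × 19.95 = 6.28 × 10⁷.
3.53 × 10⁷ CFU/mL / 6.28 × 10⁷ = 0.562 CFU/mL.

0.562 CFU/mL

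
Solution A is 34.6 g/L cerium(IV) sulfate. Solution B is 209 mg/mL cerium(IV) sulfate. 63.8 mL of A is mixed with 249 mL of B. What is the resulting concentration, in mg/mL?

C_B = 209 mg/mL = 209 g/L.
C_mix = (C_A·V_A + C_B·V_B)/(V_A + V_B) = (34.6×63.8 + 209×249) / 312.8 = 173 g/L = 173 mg/mL.

173 mg/mL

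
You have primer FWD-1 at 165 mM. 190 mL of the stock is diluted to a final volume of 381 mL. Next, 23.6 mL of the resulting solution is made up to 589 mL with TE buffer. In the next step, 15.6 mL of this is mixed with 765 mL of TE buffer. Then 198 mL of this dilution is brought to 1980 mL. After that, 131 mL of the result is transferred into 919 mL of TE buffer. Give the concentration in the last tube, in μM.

0.822 μM

Overall dilution factor = 2.005 × 24.96 × 50.04 × 10 × 8.015 = 2.01 × 10⁵.
165 mM / 2.01 × 10⁵ = 8.22 × 10⁻⁴ mM = 0.822 μM.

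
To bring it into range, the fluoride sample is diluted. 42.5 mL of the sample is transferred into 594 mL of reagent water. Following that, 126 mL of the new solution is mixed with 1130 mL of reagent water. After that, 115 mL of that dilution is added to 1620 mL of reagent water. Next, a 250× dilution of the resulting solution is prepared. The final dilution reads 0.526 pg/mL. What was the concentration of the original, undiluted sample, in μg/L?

Overall dilution factor = 14.98 × 9.968 × 15.09 × 250 = 5.63 × 10⁵.
Original = 0.526 pg/mL × 5.63 × 10⁵ = 2.96 × 10⁵ pg/mL = 296 μg/L.

296 μg/L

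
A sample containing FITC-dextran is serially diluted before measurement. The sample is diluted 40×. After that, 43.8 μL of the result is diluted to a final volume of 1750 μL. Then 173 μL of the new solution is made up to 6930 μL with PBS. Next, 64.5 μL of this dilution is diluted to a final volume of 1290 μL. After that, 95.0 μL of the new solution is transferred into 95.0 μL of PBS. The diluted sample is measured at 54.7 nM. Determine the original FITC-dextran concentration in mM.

140 mM

Overall dilution factor = 40 × 39.95 × 40.06 × 20 × 2 = 2.56 × 10⁶.
Original = 54.7 nM × 2.56 × 10⁶ = 1.40 × 10⁸ nM = 140 mM.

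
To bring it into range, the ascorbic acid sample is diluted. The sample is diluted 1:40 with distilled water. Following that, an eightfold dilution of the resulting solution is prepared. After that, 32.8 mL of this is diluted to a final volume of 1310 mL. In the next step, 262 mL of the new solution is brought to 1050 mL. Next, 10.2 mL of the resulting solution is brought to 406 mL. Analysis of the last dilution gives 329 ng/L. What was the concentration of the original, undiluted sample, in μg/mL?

Overall dilution factor = 40 × 8 × 39.94 × 4.008 × 39.80 = 2.04 × 10⁶.
Original = 329 ng/L × 2.04 × 10⁶ = 6.71 × 10⁸ ng/L = 671 μg/mL.

671 μg/mL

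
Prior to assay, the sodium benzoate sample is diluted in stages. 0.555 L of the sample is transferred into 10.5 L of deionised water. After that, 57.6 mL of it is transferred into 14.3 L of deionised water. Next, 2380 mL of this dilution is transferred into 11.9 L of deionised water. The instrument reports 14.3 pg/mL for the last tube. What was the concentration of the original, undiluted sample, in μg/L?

Overall dilution factor = 19.92 × 249.3 × 6 = 2.98 × 10⁴.
Original = 14.3 pg/mL × 2.98 × 10⁴ = 4.26 × 10⁵ pg/mL = 426 μg/L.

426 μg/L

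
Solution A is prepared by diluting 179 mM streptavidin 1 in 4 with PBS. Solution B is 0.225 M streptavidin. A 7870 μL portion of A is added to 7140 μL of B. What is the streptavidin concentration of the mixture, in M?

0.130 M

C_A = 179 mM / 4 = 44.8 mM.
C_B = 0.225 M = 225 mM.
C_mix = (C_A·V_A + C_B·V_B)/(V_A + V_B) = (44.8×7870 + 225×7140) / 15010 = 130 mM = 0.130 M.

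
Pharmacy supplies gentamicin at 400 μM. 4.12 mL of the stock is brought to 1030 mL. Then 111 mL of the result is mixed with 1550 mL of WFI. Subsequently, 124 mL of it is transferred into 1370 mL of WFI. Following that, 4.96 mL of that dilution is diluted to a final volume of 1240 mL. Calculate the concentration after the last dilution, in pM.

Overall dilution factor = 250 × 14.96 × 12.05 × 250 = 1.13 × 10⁷.
400 μM / 1.13 × 10⁷ = 3.55 × 10⁻⁵ μM = 35.5 pM.

35.5 pM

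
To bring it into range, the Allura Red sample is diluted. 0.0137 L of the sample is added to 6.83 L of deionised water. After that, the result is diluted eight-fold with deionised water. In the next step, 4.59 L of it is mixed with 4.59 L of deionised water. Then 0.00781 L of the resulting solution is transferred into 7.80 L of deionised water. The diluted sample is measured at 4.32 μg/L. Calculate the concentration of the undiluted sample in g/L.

Overall dilution factor = 499.5 × 8 × 2 × 999.7 = 7.99 × 10⁶.
Original = 4.32 μg/L × 7.99 × 10⁶ = 3.45 × 10⁷ μg/L = 34.5 g/L.

34.5 g/L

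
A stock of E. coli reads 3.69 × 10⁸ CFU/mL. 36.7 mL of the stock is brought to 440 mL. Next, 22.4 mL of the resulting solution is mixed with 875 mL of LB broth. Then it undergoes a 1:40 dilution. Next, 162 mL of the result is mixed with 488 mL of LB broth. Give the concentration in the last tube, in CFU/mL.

Overall dilution factor = 11.99 × 40.06 × 40 × 4.012 = 7.71 × 10⁴.
3.69 × 10⁸ CFU/mL / 7.71 × 10⁴ = 4790 CFU/mL.

4790 CFU/mL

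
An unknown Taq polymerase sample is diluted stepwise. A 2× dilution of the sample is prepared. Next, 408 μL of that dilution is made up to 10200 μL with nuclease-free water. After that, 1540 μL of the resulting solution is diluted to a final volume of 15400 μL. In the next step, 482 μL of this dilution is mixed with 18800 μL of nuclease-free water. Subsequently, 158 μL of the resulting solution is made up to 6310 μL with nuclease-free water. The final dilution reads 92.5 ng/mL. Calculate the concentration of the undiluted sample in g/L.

73.9 g/L

Overall dilution factor = 2 × 25 × 10 × 40.00 × 39.94 = 7.99 × 10⁵.
Original = 92.5 ng/mL × 7.99 × 10⁵ = 7.39 × 10⁷ ng/mL = 73.9 g/L.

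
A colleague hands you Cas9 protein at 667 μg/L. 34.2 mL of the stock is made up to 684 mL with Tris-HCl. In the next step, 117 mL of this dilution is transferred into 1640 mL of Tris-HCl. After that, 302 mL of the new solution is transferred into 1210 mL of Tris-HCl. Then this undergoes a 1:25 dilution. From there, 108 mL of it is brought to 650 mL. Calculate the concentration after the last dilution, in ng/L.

Overall dilution factor = 20 × 15.02 × 5.007 × 25 × 6.019 = 2.26 × 10⁵.
667 μg/L / 2.26 × 10⁵ = 2.95 × 10⁻³ μg/L = 2.95 ng/L.

2.95 ng/L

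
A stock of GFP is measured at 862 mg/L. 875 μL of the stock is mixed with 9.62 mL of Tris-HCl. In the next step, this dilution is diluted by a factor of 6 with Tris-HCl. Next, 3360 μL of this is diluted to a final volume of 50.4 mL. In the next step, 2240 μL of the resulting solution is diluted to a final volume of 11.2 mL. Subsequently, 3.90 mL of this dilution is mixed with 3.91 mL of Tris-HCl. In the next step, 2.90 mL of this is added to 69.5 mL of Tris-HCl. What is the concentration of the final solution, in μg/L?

Overall dilution factor = 11.99 × 6 × 15 × 5 × 2.003 × 24.97 = 2.70 × 10⁵.
862 mg/L / 2.70 × 10⁵ = 3.19 × 10⁻³ mg/L = 3.19 μg/L.

3.19 μg/L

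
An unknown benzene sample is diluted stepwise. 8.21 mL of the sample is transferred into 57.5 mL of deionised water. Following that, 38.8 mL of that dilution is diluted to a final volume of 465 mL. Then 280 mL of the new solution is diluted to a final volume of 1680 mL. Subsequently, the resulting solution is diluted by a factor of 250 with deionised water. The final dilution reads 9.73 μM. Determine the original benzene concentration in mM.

1400 mM

Overall dilution factor = 8.004 × 11.98 × 6 × 250 = 1.44 × 10⁵.
Original = 9.73 μM × 1.44 × 10⁵ = 1.40 × 10⁶ μM = 1400 mM.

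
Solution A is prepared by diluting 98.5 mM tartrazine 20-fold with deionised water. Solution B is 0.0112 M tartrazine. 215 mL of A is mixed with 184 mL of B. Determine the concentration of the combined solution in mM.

C_A = 98.5 mM / 20 = 4.93 mM.
C_B = 0.0112 M = 11.2 mM.
C_mix = (C_A·V_A + C_B·V_B)/(V_A + V_B) = (4.93×215 + 11.2×184) / 399.0 = 7.82 mM.

7.82 mM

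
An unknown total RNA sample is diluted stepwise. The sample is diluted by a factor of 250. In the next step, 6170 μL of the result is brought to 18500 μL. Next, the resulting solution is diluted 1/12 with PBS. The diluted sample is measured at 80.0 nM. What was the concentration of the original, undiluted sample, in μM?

Overall dilution factor = 250 × 2.998 × 12 = 8995.
Original = 80.0 nM × 8995 = 7.20 × 10⁵ nM = 720 μM.

720 μM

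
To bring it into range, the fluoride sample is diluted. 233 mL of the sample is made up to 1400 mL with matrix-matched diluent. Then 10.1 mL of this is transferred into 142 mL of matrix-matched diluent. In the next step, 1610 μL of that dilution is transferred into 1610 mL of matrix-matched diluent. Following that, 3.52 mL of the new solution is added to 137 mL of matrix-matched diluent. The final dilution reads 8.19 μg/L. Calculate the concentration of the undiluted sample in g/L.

29.6 g/L

Overall dilution factor = 6.009 × 15.06 × 1001 × 39.92 = 3.62 × 10⁶.
Original = 8.19 μg/L × 3.62 × 10⁶ = 2.96 × 10⁷ μg/L = 29.6 g/L.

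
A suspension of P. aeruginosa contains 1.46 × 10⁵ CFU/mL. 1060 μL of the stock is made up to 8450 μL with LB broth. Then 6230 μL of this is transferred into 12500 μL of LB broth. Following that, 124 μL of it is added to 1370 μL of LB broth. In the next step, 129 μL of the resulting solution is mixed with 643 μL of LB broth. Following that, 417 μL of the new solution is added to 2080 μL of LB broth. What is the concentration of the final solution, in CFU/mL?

Overall dilution factor = 7.972 × 3.006 × 12.05 × 5.984 × 5.988 = 1.03 × 10⁴.
1.46 × 10⁵ CFU/mL / 1.03 × 10⁴ = 14.1 CFU/mL.

14.1 CFU/mL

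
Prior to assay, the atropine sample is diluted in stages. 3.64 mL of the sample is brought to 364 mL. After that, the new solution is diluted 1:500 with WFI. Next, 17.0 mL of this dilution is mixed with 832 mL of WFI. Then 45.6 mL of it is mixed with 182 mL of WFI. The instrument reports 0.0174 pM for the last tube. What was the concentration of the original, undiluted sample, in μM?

0.217 μM

Overall dilution factor = 100 × 500 × 49.94 × 4.991 = 1.25 × 10⁷.
Original = 0.0174 pM × 1.25 × 10⁷ = 2.17 × 10⁵ pM = 0.217 μM.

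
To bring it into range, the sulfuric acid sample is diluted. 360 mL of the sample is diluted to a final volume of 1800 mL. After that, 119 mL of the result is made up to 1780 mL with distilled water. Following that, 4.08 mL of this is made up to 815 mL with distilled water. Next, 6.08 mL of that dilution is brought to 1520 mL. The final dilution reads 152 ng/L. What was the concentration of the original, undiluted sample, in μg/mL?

Overall dilution factor = 5 × 14.96 × 199.8 × 250 = 3.73 × 10⁶.
Original = 152 ng/L × 3.73 × 10⁶ = 5.68 × 10⁸ ng/L = 568 μg/mL.

568 μg/mL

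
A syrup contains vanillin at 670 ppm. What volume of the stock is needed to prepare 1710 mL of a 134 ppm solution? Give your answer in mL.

V₁ = C₂V₂/C₁ = 134 × 1710 / 670 = 342 mL.

342 mL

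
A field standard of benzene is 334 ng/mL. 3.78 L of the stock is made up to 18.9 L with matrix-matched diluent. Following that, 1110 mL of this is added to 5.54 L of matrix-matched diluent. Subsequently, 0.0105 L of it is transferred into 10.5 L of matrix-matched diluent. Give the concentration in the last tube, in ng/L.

11.1 ng/L

Overall dilution factor = 5 × 5.991 × 1001 = 3.00 × 10⁴.
334 ng/mL / 3.00 × 10⁴ = 0.0111 ng/mL = 11.1 ng/L.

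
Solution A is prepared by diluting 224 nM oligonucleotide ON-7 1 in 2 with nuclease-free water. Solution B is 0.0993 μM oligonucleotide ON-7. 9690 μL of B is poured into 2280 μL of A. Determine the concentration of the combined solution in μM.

C_A = 224 nM / 2 = 112 nM.
C_B = 0.0993 μM = 99.3 nM.
C_mix = (C_A·V_A + C_B·V_B)/(V_A + V_B) = (112×2280 + 99.3×9690) / 11970 = 102 nM = 0.102 μM.

0.102 μM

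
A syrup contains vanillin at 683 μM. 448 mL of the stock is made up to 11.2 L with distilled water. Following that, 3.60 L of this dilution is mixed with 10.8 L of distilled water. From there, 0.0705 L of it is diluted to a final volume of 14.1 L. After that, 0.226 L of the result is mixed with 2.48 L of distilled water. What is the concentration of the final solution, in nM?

2.85 nM

Overall dilution factor = 25 × 4 × 200 × 11.97 = 2.39 × 10⁵.
683 μM / 2.39 × 10⁵ = 2.85 × 10⁻³ μM = 2.85 nM.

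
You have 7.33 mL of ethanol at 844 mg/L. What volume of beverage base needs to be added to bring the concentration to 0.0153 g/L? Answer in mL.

0.0153 g/L = 15.3 mg/L.
V₂ = C₁V₁/C₂ = 844 × 7.33 / 15.3 = 404 mL.
Diluent to add = V₂ − V₁ = 404 − 7.33 = 397 mL.

397 mL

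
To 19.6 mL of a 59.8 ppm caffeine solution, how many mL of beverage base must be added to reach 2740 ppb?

2740 ppb = 2.74 ppm.
V₂ = C₁V₁/C₂ = 59.8 × 19.6 / 2.74 = 428 mL.
Diluent to add = V₂ − V₁ = 428 − 19.6 = 408 mL.

408 mL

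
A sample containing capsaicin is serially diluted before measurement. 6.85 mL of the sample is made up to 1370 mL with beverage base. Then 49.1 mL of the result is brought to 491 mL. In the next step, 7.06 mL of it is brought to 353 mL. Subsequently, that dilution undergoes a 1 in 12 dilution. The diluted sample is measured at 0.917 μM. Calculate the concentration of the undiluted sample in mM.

Overall dilution factor = 200 × 10 × 50 × 12 = 1.20 × 10⁶.
Original = 0.917 μM × 1.20 × 10⁶ = 1.10 × 10⁶ μM = 1100 mM.

1100 mM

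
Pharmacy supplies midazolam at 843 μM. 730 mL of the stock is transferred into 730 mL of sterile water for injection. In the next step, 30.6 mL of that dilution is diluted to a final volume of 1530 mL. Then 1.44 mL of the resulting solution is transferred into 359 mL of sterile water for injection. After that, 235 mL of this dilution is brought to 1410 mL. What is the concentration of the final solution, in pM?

5610 pM

Overall dilution factor = 2 × 50 × 250.3 × 6 = 1.50 × 10⁵.
843 μM / 1.50 × 10⁵ = 5.61 × 10⁻³ μM = 5610 pM.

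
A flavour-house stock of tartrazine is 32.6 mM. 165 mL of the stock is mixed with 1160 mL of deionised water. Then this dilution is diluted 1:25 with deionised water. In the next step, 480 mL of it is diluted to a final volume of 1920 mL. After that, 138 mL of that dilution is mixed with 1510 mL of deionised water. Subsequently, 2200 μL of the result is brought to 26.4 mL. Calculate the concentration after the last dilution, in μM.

Overall dilution factor = 8.030 × 25 × 4 × 11.94 × 12 = 1.15 × 10⁵.
32.6 mM / 1.15 × 10⁵ = 2.83 × 10⁻⁴ mM = 0.283 μM.

0.283 μM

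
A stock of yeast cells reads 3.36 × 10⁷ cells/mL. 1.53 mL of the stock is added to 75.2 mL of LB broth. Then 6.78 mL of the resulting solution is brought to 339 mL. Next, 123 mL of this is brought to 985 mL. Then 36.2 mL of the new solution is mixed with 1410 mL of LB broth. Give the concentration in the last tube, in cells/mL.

Overall dilution factor = 50.15 × 50 × 8.008 × 39.95 = 8.02 × 10⁵.
3.36 × 10⁷ cells/mL / 8.02 × 10⁵ = 41.9 cells/mL.

41.9 cells/mL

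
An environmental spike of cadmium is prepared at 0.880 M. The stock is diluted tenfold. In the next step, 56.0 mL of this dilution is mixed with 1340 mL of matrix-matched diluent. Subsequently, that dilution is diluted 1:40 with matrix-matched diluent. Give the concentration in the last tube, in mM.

0.0883 mM

Overall dilution factor = 10 × 24.93 × 40 = 9971.
0.880 M / 9971 = 8.83 × 10⁻⁵ M = 0.0883 mM.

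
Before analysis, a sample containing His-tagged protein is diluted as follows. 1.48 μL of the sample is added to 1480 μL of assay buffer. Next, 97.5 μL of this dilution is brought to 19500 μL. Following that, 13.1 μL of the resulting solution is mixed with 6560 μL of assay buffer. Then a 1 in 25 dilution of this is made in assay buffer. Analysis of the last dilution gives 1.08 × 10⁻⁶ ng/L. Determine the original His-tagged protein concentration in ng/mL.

2.71 ng/mL

Overall dilution factor = 1001 × 200 × 501.8 × 25 = 2.51 × 10⁹.
Original = 1.08 × 10⁻⁶ ng/L × 2.51 × 10⁹ = 2712 ng/L = 2.71 ng/mL.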